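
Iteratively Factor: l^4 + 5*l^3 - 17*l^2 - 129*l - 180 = (l + 3)*(l^3 + 2*l^2 - 23*l - 60) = (l - 5)*(l + 3)*(l^2 + 7*l + 12) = (l - 5)*(l + 3)^2*(l + 4)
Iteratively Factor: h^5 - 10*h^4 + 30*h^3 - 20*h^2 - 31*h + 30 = (h - 3)*(h^4 - 7*h^3 + 9*h^2 + 7*h - 10) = (h - 3)*(h + 1)*(h^3 - 8*h^2 + 17*h - 10) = (h - 3)*(h - 2)*(h + 1)*(h^2 - 6*h + 5) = (h - 5)*(h - 3)*(h - 2)*(h + 1)*(h - 1)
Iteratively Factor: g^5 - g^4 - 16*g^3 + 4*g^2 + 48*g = (g + 2)*(g^4 - 3*g^3 - 10*g^2 + 24*g) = (g - 2)*(g + 2)*(g^3 - g^2 - 12*g) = (g - 2)*(g + 2)*(g + 3)*(g^2 - 4*g) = g*(g - 2)*(g + 2)*(g + 3)*(g - 4)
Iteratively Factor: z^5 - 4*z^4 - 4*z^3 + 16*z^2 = (z + 2)*(z^4 - 6*z^3 + 8*z^2) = (z - 4)*(z + 2)*(z^3 - 2*z^2) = z*(z - 4)*(z + 2)*(z^2 - 2*z) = z^2*(z - 4)*(z + 2)*(z - 2)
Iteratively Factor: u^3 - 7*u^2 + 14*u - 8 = (u - 1)*(u^2 - 6*u + 8) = (u - 2)*(u - 1)*(u - 4)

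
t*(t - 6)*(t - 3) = t^3 - 9*t^2 + 18*t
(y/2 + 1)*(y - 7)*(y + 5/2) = y^3/2 - 5*y^2/4 - 53*y/4 - 35/2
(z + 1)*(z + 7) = z^2 + 8*z + 7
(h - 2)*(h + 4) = h^2 + 2*h - 8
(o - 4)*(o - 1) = o^2 - 5*o + 4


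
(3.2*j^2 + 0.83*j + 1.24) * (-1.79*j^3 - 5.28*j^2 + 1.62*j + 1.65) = -5.728*j^5 - 18.3817*j^4 - 1.418*j^3 + 0.0774000000000001*j^2 + 3.3783*j + 2.046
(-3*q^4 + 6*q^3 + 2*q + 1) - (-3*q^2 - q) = -3*q^4 + 6*q^3 + 3*q^2 + 3*q + 1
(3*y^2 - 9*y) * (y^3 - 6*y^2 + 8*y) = 3*y^5 - 27*y^4 + 78*y^3 - 72*y^2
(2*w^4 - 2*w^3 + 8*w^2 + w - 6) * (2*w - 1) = 4*w^5 - 6*w^4 + 18*w^3 - 6*w^2 - 13*w + 6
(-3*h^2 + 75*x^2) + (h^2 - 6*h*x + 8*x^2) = -2*h^2 - 6*h*x + 83*x^2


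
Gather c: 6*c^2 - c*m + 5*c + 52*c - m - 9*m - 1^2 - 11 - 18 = 6*c^2 + c*(57 - m) - 10*m - 30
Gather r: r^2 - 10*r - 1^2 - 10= r^2 - 10*r - 11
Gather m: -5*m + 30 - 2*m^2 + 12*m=-2*m^2 + 7*m + 30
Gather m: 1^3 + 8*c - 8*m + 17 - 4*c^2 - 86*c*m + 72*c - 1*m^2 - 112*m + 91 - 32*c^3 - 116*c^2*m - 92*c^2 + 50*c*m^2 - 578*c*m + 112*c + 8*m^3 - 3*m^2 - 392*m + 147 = -32*c^3 - 96*c^2 + 192*c + 8*m^3 + m^2*(50*c - 4) + m*(-116*c^2 - 664*c - 512) + 256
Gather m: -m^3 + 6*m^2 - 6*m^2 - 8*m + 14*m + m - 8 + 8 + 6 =-m^3 + 7*m + 6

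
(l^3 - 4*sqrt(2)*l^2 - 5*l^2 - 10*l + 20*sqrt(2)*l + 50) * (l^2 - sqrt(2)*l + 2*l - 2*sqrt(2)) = l^5 - 5*sqrt(2)*l^4 - 3*l^4 - 12*l^3 + 15*sqrt(2)*l^3 + 6*l^2 + 60*sqrt(2)*l^2 - 30*sqrt(2)*l + 20*l - 100*sqrt(2)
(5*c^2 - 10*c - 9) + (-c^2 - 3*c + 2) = 4*c^2 - 13*c - 7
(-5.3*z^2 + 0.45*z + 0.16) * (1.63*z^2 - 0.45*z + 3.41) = -8.639*z^4 + 3.1185*z^3 - 18.0147*z^2 + 1.4625*z + 0.5456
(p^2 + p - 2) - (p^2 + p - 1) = -1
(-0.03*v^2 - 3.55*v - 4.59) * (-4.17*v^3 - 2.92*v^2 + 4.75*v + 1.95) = 0.1251*v^5 + 14.8911*v^4 + 29.3638*v^3 - 3.5182*v^2 - 28.725*v - 8.9505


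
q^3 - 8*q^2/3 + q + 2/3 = (q - 2)*(q - 1)*(q + 1/3)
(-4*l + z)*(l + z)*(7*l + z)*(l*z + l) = -28*l^4*z - 28*l^4 - 25*l^3*z^2 - 25*l^3*z + 4*l^2*z^3 + 4*l^2*z^2 + l*z^4 + l*z^3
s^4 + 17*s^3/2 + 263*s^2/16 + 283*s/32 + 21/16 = (s + 1/4)*(s + 1/2)*(s + 7/4)*(s + 6)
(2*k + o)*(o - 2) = 2*k*o - 4*k + o^2 - 2*o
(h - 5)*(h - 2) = h^2 - 7*h + 10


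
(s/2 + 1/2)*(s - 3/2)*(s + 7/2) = s^3/2 + 3*s^2/2 - 13*s/8 - 21/8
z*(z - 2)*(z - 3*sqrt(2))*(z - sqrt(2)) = z^4 - 4*sqrt(2)*z^3 - 2*z^3 + 6*z^2 + 8*sqrt(2)*z^2 - 12*z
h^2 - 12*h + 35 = (h - 7)*(h - 5)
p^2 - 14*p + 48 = (p - 8)*(p - 6)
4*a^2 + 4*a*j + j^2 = (2*a + j)^2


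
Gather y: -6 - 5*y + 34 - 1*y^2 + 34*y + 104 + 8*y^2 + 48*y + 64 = 7*y^2 + 77*y + 196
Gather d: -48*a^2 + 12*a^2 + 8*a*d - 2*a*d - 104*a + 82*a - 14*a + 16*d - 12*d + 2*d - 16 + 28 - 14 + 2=-36*a^2 - 36*a + d*(6*a + 6)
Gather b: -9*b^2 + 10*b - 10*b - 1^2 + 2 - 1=-9*b^2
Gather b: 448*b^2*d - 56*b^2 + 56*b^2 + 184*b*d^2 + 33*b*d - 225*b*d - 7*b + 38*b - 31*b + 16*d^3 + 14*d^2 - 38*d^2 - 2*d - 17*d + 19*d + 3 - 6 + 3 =448*b^2*d + b*(184*d^2 - 192*d) + 16*d^3 - 24*d^2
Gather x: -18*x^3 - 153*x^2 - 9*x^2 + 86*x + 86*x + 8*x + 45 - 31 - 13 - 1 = -18*x^3 - 162*x^2 + 180*x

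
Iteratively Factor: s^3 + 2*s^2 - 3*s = (s)*(s^2 + 2*s - 3) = s*(s - 1)*(s + 3)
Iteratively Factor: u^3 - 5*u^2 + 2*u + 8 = (u - 4)*(u^2 - u - 2) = (u - 4)*(u - 2)*(u + 1)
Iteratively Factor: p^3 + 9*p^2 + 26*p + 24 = (p + 2)*(p^2 + 7*p + 12) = (p + 2)*(p + 4)*(p + 3)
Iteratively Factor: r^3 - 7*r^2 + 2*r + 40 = (r - 5)*(r^2 - 2*r - 8) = (r - 5)*(r + 2)*(r - 4)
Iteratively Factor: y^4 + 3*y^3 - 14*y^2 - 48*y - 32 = (y + 1)*(y^3 + 2*y^2 - 16*y - 32) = (y + 1)*(y + 2)*(y^2 - 16) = (y - 4)*(y + 1)*(y + 2)*(y + 4)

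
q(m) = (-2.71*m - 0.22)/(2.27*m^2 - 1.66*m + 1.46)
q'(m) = (1.66 - 4.54*m)*(-2.71*m - 0.22)/(2.27*m^2 - 1.66*m + 1.46)^2 - 2.71/(2.27*m^2 - 1.66*m + 1.46) = (6.1517*m^2 + 0.9988*m - 4.3218)/(5.1529*m^4 - 7.5364*m^3 + 9.384*m^2 - 4.8472*m + 2.1316)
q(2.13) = -0.73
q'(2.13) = 0.38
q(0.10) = -0.37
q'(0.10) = -2.40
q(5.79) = -0.23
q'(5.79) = 0.04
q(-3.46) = 0.27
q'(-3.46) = 0.06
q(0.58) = -1.42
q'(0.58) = -1.05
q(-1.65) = 0.41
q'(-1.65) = 0.10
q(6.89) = -0.19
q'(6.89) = 0.03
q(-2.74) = 0.31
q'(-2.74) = 0.07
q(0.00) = -0.15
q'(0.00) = -2.03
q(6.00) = -0.23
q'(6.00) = 0.04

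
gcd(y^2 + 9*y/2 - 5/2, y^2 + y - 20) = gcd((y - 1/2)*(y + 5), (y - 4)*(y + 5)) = y + 5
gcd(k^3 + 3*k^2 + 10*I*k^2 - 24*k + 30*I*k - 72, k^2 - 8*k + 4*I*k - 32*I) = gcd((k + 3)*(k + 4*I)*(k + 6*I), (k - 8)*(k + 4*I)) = k + 4*I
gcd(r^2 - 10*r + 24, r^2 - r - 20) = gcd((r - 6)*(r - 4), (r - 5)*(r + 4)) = 1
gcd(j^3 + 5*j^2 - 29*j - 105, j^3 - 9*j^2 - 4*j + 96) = j + 3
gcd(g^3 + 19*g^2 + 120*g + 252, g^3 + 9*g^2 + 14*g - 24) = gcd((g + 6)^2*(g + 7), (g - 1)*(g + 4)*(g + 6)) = g + 6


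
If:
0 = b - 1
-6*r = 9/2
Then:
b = 1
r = -3/4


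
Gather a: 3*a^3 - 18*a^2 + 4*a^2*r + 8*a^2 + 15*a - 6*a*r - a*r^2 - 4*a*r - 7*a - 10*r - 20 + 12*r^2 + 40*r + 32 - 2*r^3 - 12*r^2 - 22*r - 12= 3*a^3 + a^2*(4*r - 10) + a*(-r^2 - 10*r + 8) - 2*r^3 + 8*r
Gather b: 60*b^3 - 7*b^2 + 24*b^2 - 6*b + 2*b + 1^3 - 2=60*b^3 + 17*b^2 - 4*b - 1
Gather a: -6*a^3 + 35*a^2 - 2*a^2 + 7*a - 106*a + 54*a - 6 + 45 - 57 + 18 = -6*a^3 + 33*a^2 - 45*a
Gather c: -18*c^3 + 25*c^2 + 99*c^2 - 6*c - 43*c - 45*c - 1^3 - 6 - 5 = -18*c^3 + 124*c^2 - 94*c - 12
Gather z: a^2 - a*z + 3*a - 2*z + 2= a^2 + 3*a + z*(-a - 2) + 2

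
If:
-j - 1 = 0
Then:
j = -1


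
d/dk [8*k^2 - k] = 16*k - 1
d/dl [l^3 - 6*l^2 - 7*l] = 3*l^2 - 12*l - 7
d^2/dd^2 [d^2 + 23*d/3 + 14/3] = 2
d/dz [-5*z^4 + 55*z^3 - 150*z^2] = 5*z*(-4*z^2 + 33*z - 60)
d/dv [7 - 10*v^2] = -20*v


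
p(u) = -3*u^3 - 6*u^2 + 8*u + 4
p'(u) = -9*u^2 - 12*u + 8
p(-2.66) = -3.27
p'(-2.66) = -23.76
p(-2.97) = 5.91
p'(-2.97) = -35.75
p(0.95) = 3.61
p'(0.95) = -11.52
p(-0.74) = -3.99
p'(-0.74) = 11.95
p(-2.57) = -5.27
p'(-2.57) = -20.60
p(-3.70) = 44.22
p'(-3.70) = -70.81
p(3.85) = -225.33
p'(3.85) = -171.60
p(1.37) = -4.02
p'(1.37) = -25.33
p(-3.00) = 7.00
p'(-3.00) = -37.00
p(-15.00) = 8659.00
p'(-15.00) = -1837.00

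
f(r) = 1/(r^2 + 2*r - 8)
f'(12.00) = 0.00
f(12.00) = 0.01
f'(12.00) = 0.00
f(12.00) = 0.01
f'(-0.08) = -0.03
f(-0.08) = -0.12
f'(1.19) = -0.25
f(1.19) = -0.24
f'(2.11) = -13.77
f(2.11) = 1.49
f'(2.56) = -0.53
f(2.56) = 0.27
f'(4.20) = -0.03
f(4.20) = 0.06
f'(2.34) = -1.44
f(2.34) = 0.46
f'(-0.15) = -0.02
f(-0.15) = -0.12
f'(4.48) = -0.02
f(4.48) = 0.05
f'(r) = (-2*r - 2)/(r^2 + 2*r - 8)^2 = 2*(-r - 1)/(r^2 + 2*r - 8)^2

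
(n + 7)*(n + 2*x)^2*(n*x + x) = n^4*x + 4*n^3*x^2 + 8*n^3*x + 4*n^2*x^3 + 32*n^2*x^2 + 7*n^2*x + 32*n*x^3 + 28*n*x^2 + 28*x^3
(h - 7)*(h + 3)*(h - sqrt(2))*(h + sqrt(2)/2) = h^4 - 4*h^3 - sqrt(2)*h^3/2 - 22*h^2 + 2*sqrt(2)*h^2 + 4*h + 21*sqrt(2)*h/2 + 21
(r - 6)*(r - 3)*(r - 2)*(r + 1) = r^4 - 10*r^3 + 25*r^2 - 36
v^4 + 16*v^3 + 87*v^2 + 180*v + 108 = (v + 1)*(v + 3)*(v + 6)^2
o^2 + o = o*(o + 1)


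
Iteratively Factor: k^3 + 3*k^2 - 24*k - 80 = (k + 4)*(k^2 - k - 20) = (k + 4)^2*(k - 5)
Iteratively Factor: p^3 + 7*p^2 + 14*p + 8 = (p + 2)*(p^2 + 5*p + 4) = (p + 1)*(p + 2)*(p + 4)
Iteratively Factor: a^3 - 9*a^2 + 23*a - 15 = (a - 5)*(a^2 - 4*a + 3) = (a - 5)*(a - 3)*(a - 1)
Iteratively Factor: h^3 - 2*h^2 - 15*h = (h)*(h^2 - 2*h - 15) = h*(h - 5)*(h + 3)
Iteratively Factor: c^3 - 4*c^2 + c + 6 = (c + 1)*(c^2 - 5*c + 6) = (c - 2)*(c + 1)*(c - 3)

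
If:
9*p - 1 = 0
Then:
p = 1/9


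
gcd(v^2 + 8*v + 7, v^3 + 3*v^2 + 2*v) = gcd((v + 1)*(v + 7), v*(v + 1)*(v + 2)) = v + 1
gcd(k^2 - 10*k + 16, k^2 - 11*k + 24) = k - 8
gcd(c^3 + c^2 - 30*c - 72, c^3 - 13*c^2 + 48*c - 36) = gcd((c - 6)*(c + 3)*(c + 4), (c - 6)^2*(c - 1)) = c - 6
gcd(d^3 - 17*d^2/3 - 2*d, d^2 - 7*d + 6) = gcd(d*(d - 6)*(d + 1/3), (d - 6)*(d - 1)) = d - 6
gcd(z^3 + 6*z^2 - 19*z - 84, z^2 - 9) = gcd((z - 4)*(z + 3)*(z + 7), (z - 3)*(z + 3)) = z + 3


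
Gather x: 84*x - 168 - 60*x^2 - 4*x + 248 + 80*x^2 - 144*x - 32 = 20*x^2 - 64*x + 48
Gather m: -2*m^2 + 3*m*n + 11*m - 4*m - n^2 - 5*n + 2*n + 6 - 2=-2*m^2 + m*(3*n + 7) - n^2 - 3*n + 4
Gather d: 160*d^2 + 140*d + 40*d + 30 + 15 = 160*d^2 + 180*d + 45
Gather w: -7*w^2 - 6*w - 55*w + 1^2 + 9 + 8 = -7*w^2 - 61*w + 18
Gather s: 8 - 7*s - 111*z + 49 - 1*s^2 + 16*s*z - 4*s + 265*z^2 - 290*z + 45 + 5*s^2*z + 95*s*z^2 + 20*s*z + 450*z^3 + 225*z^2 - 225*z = s^2*(5*z - 1) + s*(95*z^2 + 36*z - 11) + 450*z^3 + 490*z^2 - 626*z + 102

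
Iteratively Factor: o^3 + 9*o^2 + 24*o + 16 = (o + 1)*(o^2 + 8*o + 16) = (o + 1)*(o + 4)*(o + 4)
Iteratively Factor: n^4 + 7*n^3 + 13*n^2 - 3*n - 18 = (n - 1)*(n^3 + 8*n^2 + 21*n + 18) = (n - 1)*(n + 3)*(n^2 + 5*n + 6) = (n - 1)*(n + 3)^2*(n + 2)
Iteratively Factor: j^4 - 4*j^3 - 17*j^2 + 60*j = (j + 4)*(j^3 - 8*j^2 + 15*j) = (j - 3)*(j + 4)*(j^2 - 5*j) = (j - 5)*(j - 3)*(j + 4)*(j)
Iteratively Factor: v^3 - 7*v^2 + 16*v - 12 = (v - 3)*(v^2 - 4*v + 4) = (v - 3)*(v - 2)*(v - 2)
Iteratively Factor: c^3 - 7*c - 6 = (c + 1)*(c^2 - c - 6) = (c - 3)*(c + 1)*(c + 2)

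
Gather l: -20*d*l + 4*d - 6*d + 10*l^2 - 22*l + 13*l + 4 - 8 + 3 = -2*d + 10*l^2 + l*(-20*d - 9) - 1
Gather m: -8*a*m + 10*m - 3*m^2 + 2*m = -3*m^2 + m*(12 - 8*a)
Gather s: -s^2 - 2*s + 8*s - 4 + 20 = -s^2 + 6*s + 16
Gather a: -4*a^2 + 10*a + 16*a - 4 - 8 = -4*a^2 + 26*a - 12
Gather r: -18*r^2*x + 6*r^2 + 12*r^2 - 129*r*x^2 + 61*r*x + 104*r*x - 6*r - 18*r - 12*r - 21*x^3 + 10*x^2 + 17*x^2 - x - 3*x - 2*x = r^2*(18 - 18*x) + r*(-129*x^2 + 165*x - 36) - 21*x^3 + 27*x^2 - 6*x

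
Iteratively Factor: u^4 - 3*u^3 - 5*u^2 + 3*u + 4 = (u + 1)*(u^3 - 4*u^2 - u + 4) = (u - 4)*(u + 1)*(u^2 - 1) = (u - 4)*(u - 1)*(u + 1)*(u + 1)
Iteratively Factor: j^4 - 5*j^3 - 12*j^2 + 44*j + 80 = (j - 4)*(j^3 - j^2 - 16*j - 20) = (j - 4)*(j + 2)*(j^2 - 3*j - 10) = (j - 5)*(j - 4)*(j + 2)*(j + 2)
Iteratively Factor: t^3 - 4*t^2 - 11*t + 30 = (t - 5)*(t^2 + t - 6) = (t - 5)*(t + 3)*(t - 2)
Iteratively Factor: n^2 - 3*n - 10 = (n + 2)*(n - 5)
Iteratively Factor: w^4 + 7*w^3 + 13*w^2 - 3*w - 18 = (w + 2)*(w^3 + 5*w^2 + 3*w - 9) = (w - 1)*(w + 2)*(w^2 + 6*w + 9) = (w - 1)*(w + 2)*(w + 3)*(w + 3)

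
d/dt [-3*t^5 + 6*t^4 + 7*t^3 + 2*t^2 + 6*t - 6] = -15*t^4 + 24*t^3 + 21*t^2 + 4*t + 6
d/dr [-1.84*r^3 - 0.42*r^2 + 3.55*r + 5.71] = -5.52*r^2 - 0.84*r + 3.55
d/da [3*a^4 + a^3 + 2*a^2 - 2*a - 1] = 12*a^3 + 3*a^2 + 4*a - 2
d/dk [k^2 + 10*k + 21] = 2*k + 10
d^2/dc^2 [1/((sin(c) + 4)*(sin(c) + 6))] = 2*(-2*sin(c)^4 - 15*sin(c)^3 + sin(c)^2 + 150*sin(c) + 76)/((sin(c) + 4)^3*(sin(c) + 6)^3)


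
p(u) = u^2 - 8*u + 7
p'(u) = 2*u - 8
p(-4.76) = 67.74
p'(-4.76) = -17.52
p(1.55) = -3.00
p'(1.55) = -4.90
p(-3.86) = 52.78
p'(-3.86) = -15.72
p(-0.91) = 15.11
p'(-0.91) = -9.82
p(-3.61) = 48.91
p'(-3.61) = -15.22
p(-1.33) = 19.41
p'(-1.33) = -10.66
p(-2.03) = 27.36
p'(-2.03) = -12.06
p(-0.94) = 15.40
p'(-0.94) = -9.88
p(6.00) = -5.00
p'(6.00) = 4.00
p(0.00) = 7.00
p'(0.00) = -8.00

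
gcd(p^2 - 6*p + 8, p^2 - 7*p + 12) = p - 4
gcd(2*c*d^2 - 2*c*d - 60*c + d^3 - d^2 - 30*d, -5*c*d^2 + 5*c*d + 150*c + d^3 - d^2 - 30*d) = d^2 - d - 30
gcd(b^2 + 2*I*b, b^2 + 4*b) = b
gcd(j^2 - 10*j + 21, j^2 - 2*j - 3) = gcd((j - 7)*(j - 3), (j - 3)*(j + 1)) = j - 3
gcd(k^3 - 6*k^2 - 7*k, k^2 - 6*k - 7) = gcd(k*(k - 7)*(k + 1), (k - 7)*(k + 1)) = k^2 - 6*k - 7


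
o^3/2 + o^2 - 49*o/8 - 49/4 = (o/2 + 1)*(o - 7/2)*(o + 7/2)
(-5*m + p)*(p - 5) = -5*m*p + 25*m + p^2 - 5*p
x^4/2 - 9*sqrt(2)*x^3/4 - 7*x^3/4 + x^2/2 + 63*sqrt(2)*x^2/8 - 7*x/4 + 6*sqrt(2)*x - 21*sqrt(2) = (x/2 + sqrt(2)/2)*(x - 7/2)*(x - 4*sqrt(2))*(x - 3*sqrt(2)/2)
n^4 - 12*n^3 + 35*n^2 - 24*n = n*(n - 8)*(n - 3)*(n - 1)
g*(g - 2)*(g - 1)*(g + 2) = g^4 - g^3 - 4*g^2 + 4*g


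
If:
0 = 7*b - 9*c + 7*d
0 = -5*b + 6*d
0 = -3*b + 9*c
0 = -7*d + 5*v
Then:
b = 0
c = 0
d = 0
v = 0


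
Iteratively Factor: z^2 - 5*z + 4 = (z - 4)*(z - 1)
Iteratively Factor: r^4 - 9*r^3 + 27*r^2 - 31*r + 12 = (r - 4)*(r^3 - 5*r^2 + 7*r - 3) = (r - 4)*(r - 1)*(r^2 - 4*r + 3) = (r - 4)*(r - 3)*(r - 1)*(r - 1)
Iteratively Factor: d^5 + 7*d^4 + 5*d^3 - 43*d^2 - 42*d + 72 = (d + 4)*(d^4 + 3*d^3 - 7*d^2 - 15*d + 18) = (d + 3)*(d + 4)*(d^3 - 7*d + 6) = (d - 2)*(d + 3)*(d + 4)*(d^2 + 2*d - 3) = (d - 2)*(d + 3)^2*(d + 4)*(d - 1)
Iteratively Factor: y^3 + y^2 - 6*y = (y + 3)*(y^2 - 2*y) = y*(y + 3)*(y - 2)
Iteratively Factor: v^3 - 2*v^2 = (v - 2)*(v^2) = v*(v - 2)*(v)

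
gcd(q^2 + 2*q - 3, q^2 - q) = q - 1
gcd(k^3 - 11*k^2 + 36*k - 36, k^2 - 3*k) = k - 3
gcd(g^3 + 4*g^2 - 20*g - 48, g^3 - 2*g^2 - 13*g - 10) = g + 2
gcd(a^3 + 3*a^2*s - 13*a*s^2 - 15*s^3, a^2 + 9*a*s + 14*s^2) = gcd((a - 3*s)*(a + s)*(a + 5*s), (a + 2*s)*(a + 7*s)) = 1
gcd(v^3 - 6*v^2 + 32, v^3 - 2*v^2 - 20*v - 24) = v + 2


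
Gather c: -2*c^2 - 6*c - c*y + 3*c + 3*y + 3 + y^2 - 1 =-2*c^2 + c*(-y - 3) + y^2 + 3*y + 2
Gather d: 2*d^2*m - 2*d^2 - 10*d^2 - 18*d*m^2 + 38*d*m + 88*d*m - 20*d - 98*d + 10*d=d^2*(2*m - 12) + d*(-18*m^2 + 126*m - 108)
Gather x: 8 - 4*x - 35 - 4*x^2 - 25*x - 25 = -4*x^2 - 29*x - 52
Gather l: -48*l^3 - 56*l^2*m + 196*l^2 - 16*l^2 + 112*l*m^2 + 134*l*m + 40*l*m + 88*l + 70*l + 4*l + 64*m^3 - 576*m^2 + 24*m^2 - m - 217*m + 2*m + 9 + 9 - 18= -48*l^3 + l^2*(180 - 56*m) + l*(112*m^2 + 174*m + 162) + 64*m^3 - 552*m^2 - 216*m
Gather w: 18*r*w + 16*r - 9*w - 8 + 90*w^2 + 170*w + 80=16*r + 90*w^2 + w*(18*r + 161) + 72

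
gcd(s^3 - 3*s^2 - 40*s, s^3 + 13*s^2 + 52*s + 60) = s + 5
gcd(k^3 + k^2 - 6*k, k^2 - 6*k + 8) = k - 2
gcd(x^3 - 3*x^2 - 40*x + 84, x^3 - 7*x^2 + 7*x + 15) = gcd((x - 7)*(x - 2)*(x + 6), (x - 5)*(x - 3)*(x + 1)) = 1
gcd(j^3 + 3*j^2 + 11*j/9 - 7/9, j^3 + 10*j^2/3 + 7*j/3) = j^2 + 10*j/3 + 7/3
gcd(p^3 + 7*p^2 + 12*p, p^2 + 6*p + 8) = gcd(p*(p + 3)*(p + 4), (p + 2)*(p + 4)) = p + 4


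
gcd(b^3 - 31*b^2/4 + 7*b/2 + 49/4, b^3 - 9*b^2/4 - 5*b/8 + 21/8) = b^2 - 3*b/4 - 7/4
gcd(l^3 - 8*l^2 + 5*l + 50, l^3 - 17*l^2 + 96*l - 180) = l - 5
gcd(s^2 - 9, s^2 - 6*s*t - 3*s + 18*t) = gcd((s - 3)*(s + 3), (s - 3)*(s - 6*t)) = s - 3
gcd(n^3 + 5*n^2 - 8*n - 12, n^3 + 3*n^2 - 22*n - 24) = n^2 + 7*n + 6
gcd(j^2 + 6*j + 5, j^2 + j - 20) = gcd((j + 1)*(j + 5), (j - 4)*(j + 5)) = j + 5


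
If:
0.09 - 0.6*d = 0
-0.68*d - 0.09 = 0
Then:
No Solution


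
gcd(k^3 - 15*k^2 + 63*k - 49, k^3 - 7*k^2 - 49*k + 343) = k^2 - 14*k + 49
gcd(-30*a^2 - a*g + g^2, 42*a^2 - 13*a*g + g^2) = 6*a - g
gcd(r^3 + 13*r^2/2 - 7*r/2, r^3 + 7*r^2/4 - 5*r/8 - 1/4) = r - 1/2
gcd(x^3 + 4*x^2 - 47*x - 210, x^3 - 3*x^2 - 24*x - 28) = x - 7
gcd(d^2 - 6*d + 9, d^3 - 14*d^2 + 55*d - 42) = 1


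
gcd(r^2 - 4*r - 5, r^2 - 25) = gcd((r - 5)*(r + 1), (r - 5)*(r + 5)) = r - 5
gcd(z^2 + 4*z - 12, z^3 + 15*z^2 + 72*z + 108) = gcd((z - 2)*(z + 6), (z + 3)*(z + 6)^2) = z + 6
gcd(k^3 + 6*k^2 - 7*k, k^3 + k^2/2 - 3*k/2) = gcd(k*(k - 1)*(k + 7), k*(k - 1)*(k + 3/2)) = k^2 - k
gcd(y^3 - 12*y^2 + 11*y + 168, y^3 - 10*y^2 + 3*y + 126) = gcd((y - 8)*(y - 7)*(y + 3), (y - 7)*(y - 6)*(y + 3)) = y^2 - 4*y - 21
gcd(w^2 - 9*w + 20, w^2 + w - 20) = w - 4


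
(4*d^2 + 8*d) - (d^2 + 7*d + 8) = 3*d^2 + d - 8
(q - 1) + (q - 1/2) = 2*q - 3/2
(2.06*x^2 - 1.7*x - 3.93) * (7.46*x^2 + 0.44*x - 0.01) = 15.3676*x^4 - 11.7756*x^3 - 30.0864*x^2 - 1.7122*x + 0.0393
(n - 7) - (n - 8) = 1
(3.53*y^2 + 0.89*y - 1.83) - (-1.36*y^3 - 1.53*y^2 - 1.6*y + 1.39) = 1.36*y^3 + 5.06*y^2 + 2.49*y - 3.22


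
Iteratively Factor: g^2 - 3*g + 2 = (g - 1)*(g - 2)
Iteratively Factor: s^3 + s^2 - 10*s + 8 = (s - 1)*(s^2 + 2*s - 8) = (s - 1)*(s + 4)*(s - 2)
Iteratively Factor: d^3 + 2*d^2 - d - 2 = (d + 1)*(d^2 + d - 2) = (d - 1)*(d + 1)*(d + 2)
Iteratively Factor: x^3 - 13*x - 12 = (x - 4)*(x^2 + 4*x + 3) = (x - 4)*(x + 1)*(x + 3)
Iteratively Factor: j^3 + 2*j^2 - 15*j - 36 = (j + 3)*(j^2 - j - 12) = (j + 3)^2*(j - 4)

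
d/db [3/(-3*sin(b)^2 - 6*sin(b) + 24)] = 2*(sin(b) + 1)*cos(b)/(sin(b)^2 + 2*sin(b) - 8)^2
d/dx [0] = 0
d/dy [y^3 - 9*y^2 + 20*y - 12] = 3*y^2 - 18*y + 20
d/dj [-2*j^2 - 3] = -4*j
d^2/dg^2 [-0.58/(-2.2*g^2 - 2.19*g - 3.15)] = (-5.6144*g^2 - 5.58888*g + 0.58*(4.4*g + 2.19)*(8.8*g + 4.38) - 8.0388)/(2.2*g^2 + 2.19*g + 3.15)^3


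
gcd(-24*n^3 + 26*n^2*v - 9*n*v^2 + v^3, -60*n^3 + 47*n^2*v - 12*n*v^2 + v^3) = 12*n^2 - 7*n*v + v^2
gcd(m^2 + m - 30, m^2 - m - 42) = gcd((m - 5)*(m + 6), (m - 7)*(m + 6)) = m + 6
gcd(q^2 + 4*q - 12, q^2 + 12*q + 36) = q + 6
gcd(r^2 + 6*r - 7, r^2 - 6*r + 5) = r - 1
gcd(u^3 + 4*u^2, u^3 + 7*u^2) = u^2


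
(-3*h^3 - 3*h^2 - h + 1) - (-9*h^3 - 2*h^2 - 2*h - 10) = 6*h^3 - h^2 + h + 11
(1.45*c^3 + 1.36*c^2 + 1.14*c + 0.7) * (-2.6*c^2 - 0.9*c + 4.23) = -3.77*c^5 - 4.841*c^4 + 1.9455*c^3 + 2.9068*c^2 + 4.1922*c + 2.961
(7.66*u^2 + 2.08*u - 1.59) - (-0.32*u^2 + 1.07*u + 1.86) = 7.98*u^2 + 1.01*u - 3.45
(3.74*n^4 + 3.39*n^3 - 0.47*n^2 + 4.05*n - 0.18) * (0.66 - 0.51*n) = -1.9074*n^5 + 0.7395*n^4 + 2.4771*n^3 - 2.3757*n^2 + 2.7648*n - 0.1188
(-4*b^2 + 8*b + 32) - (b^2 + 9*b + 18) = -5*b^2 - b + 14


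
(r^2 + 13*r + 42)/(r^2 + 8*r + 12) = (r + 7)/(r + 2)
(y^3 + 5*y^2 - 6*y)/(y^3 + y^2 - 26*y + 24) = y/(y - 4)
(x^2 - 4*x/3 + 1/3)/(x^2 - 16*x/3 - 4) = (-3*x^2 + 4*x - 1)/(-3*x^2 + 16*x + 12)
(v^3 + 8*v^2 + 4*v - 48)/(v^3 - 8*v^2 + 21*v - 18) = (v^2 + 10*v + 24)/(v^2 - 6*v + 9)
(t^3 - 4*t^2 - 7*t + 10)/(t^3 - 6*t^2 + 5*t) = (t + 2)/t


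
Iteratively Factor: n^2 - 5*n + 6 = (n - 2)*(n - 3)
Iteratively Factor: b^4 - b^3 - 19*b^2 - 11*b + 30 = (b - 1)*(b^3 - 19*b - 30) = (b - 1)*(b + 2)*(b^2 - 2*b - 15) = (b - 1)*(b + 2)*(b + 3)*(b - 5)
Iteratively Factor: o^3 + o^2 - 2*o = (o)*(o^2 + o - 2) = o*(o + 2)*(o - 1)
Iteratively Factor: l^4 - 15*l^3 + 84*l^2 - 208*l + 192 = (l - 4)*(l^3 - 11*l^2 + 40*l - 48) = (l - 4)^2*(l^2 - 7*l + 12) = (l - 4)^3*(l - 3)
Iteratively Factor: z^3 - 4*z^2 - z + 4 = (z + 1)*(z^2 - 5*z + 4) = (z - 1)*(z + 1)*(z - 4)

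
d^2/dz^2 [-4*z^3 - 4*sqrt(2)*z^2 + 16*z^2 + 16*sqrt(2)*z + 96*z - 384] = -24*z - 8*sqrt(2) + 32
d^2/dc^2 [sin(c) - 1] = -sin(c)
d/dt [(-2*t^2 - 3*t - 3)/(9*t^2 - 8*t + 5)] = (43*t^2 + 34*t - 39)/(81*t^4 - 144*t^3 + 154*t^2 - 80*t + 25)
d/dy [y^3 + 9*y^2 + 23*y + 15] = 3*y^2 + 18*y + 23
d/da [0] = 0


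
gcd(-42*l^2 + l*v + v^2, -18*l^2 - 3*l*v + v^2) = -6*l + v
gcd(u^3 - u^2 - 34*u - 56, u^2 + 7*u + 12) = u + 4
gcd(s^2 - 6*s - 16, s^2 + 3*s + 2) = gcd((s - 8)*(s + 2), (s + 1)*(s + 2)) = s + 2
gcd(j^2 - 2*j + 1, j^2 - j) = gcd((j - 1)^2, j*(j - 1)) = j - 1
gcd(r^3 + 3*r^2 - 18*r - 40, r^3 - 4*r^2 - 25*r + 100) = r^2 + r - 20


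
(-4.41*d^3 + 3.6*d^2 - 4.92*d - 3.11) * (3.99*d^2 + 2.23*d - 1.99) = -17.5959*d^5 + 4.5297*d^4 - 2.8269*d^3 - 30.5445*d^2 + 2.8555*d + 6.1889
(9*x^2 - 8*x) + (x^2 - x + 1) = 10*x^2 - 9*x + 1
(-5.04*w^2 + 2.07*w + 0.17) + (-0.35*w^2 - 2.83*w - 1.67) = -5.39*w^2 - 0.76*w - 1.5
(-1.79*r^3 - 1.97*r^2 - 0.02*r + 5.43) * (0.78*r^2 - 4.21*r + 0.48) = -1.3962*r^5 + 5.9993*r^4 + 7.4189*r^3 + 3.374*r^2 - 22.8699*r + 2.6064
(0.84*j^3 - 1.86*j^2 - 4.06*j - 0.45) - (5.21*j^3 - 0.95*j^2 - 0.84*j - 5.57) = -4.37*j^3 - 0.91*j^2 - 3.22*j + 5.12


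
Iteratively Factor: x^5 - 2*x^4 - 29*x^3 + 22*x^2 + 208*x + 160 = (x - 4)*(x^4 + 2*x^3 - 21*x^2 - 62*x - 40) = (x - 4)*(x + 1)*(x^3 + x^2 - 22*x - 40) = (x - 4)*(x + 1)*(x + 2)*(x^2 - x - 20) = (x - 5)*(x - 4)*(x + 1)*(x + 2)*(x + 4)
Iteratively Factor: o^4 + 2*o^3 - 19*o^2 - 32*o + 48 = (o - 1)*(o^3 + 3*o^2 - 16*o - 48) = (o - 1)*(o + 3)*(o^2 - 16) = (o - 4)*(o - 1)*(o + 3)*(o + 4)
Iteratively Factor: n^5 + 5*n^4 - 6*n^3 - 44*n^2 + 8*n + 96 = (n + 3)*(n^4 + 2*n^3 - 12*n^2 - 8*n + 32) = (n - 2)*(n + 3)*(n^3 + 4*n^2 - 4*n - 16) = (n - 2)^2*(n + 3)*(n^2 + 6*n + 8) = (n - 2)^2*(n + 3)*(n + 4)*(n + 2)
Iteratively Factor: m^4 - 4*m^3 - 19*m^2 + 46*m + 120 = (m - 4)*(m^3 - 19*m - 30) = (m - 4)*(m + 3)*(m^2 - 3*m - 10) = (m - 5)*(m - 4)*(m + 3)*(m + 2)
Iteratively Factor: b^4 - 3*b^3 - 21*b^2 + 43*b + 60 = (b + 1)*(b^3 - 4*b^2 - 17*b + 60) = (b - 3)*(b + 1)*(b^2 - b - 20) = (b - 5)*(b - 3)*(b + 1)*(b + 4)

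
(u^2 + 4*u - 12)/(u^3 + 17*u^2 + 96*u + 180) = (u - 2)/(u^2 + 11*u + 30)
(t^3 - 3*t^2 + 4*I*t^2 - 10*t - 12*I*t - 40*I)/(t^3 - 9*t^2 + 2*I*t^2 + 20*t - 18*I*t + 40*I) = (t^2 + t*(2 + 4*I) + 8*I)/(t^2 + t*(-4 + 2*I) - 8*I)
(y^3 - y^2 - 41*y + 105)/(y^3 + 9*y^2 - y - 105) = (y - 5)/(y + 5)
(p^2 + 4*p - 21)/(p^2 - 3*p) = (p + 7)/p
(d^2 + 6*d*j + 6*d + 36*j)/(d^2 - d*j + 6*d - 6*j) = (d + 6*j)/(d - j)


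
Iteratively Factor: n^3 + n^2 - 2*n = (n - 1)*(n^2 + 2*n) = n*(n - 1)*(n + 2)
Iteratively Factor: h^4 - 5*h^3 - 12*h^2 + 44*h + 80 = (h + 2)*(h^3 - 7*h^2 + 2*h + 40) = (h - 5)*(h + 2)*(h^2 - 2*h - 8) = (h - 5)*(h - 4)*(h + 2)*(h + 2)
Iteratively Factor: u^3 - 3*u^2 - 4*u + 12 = (u - 2)*(u^2 - u - 6) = (u - 3)*(u - 2)*(u + 2)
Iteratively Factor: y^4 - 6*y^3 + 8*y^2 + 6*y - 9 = (y + 1)*(y^3 - 7*y^2 + 15*y - 9) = (y - 1)*(y + 1)*(y^2 - 6*y + 9) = (y - 3)*(y - 1)*(y + 1)*(y - 3)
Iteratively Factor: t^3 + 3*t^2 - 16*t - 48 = (t - 4)*(t^2 + 7*t + 12) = (t - 4)*(t + 4)*(t + 3)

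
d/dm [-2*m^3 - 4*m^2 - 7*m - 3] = -6*m^2 - 8*m - 7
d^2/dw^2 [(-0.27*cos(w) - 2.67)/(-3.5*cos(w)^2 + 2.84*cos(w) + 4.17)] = (-0.014648405321672*cos(w)^5 - 0.591311945105563*cos(w)^4 + 0.277203632134878*cos(w)^3 + 0.0975798770566758*cos(w)^2 - 0.481280950098536*cos(w) + 0.507600978909414)/(0.189886735651304*cos(w)^6 - 0.462238567928316*cos(w)^5 - 0.30363586573754*cos(w)^4 + 1.0*cos(w)^3 + 0.361760445750155*cos(w)^2 - 0.656148590518261*cos(w) - 0.321143148176191)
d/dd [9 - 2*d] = -2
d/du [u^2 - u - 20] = 2*u - 1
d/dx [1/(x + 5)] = -1/(x + 5)^2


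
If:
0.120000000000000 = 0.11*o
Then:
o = 1.09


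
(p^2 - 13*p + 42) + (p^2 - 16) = 2*p^2 - 13*p + 26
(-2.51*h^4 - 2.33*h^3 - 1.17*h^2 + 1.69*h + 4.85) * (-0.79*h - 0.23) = 1.9829*h^5 + 2.418*h^4 + 1.4602*h^3 - 1.066*h^2 - 4.2202*h - 1.1155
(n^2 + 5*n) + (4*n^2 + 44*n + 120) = 5*n^2 + 49*n + 120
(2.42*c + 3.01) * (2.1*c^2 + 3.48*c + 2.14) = 5.082*c^3 + 14.7426*c^2 + 15.6536*c + 6.4414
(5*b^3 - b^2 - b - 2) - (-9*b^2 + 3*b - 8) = 5*b^3 + 8*b^2 - 4*b + 6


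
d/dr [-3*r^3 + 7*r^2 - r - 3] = -9*r^2 + 14*r - 1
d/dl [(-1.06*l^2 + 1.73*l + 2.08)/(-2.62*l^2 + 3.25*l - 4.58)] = (1.0876*l^2 + 20.6088*l - 14.6834)/(6.8644*l^4 - 17.03*l^3 + 34.5617*l^2 - 29.77*l + 20.9764)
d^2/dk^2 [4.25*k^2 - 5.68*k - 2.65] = 8.50000000000000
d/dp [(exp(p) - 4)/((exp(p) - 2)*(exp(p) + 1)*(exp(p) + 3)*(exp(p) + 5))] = (-3*exp(4*p) + 2*exp(3*p) + 79*exp(2*p) + 40*exp(p) - 154)*exp(p)/(exp(8*p) + 14*exp(7*p) + 59*exp(6*p) + 8*exp(5*p) - 469*exp(4*p) - 730*exp(3*p) + 661*exp(2*p) + 1860*exp(p) + 900)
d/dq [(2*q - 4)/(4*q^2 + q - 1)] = 2*(4*q^2 + q - (q - 2)*(8*q + 1) - 1)/(4*q^2 + q - 1)^2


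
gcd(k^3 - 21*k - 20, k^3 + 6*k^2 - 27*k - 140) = k^2 - k - 20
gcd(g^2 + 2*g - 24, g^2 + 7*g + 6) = g + 6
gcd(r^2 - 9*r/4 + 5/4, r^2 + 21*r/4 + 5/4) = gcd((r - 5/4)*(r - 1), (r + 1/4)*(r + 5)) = 1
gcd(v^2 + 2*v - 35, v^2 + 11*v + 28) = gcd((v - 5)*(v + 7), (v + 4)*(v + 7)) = v + 7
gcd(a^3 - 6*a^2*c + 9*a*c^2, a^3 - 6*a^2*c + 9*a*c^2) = a^3 - 6*a^2*c + 9*a*c^2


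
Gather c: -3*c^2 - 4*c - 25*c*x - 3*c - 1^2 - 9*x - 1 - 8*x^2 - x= -3*c^2 + c*(-25*x - 7) - 8*x^2 - 10*x - 2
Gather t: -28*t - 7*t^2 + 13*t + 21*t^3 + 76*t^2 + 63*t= 21*t^3 + 69*t^2 + 48*t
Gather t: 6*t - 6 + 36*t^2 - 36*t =36*t^2 - 30*t - 6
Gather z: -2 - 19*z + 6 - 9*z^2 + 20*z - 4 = -9*z^2 + z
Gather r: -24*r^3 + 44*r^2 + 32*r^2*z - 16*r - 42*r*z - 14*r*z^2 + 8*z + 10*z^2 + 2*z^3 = -24*r^3 + r^2*(32*z + 44) + r*(-14*z^2 - 42*z - 16) + 2*z^3 + 10*z^2 + 8*z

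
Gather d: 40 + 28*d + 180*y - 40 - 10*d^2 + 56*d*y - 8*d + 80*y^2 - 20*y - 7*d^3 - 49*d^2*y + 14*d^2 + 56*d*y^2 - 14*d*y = -7*d^3 + d^2*(4 - 49*y) + d*(56*y^2 + 42*y + 20) + 80*y^2 + 160*y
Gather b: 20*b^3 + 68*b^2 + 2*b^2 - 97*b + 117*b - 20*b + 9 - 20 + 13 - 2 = 20*b^3 + 70*b^2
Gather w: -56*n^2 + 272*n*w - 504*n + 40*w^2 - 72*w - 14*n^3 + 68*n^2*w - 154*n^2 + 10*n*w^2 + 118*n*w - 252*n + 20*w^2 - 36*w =-14*n^3 - 210*n^2 - 756*n + w^2*(10*n + 60) + w*(68*n^2 + 390*n - 108)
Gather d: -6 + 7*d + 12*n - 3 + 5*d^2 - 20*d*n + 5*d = 5*d^2 + d*(12 - 20*n) + 12*n - 9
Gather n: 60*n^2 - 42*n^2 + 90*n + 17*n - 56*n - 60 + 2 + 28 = 18*n^2 + 51*n - 30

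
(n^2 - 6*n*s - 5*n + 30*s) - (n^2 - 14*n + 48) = -6*n*s + 9*n + 30*s - 48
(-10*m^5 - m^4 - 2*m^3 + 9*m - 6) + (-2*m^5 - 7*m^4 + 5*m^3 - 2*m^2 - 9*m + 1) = -12*m^5 - 8*m^4 + 3*m^3 - 2*m^2 - 5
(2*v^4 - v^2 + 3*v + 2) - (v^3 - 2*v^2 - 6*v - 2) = 2*v^4 - v^3 + v^2 + 9*v + 4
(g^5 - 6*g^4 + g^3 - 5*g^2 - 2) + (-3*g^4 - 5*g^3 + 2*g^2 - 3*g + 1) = g^5 - 9*g^4 - 4*g^3 - 3*g^2 - 3*g - 1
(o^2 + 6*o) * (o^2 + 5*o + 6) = o^4 + 11*o^3 + 36*o^2 + 36*o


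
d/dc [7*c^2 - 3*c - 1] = 14*c - 3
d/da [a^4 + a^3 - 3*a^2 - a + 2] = 4*a^3 + 3*a^2 - 6*a - 1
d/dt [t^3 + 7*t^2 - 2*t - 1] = 3*t^2 + 14*t - 2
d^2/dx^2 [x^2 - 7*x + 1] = 2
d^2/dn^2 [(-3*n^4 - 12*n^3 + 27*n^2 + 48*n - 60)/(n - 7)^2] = 6*(-n^4 + 28*n^3 - 294*n^2 - 446*n + 605)/(n^4 - 28*n^3 + 294*n^2 - 1372*n + 2401)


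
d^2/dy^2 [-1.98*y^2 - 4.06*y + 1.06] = -3.96000000000000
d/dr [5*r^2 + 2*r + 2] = 10*r + 2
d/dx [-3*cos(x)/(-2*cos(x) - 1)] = -3*sin(x)/(2*cos(x) + 1)^2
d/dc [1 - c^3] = -3*c^2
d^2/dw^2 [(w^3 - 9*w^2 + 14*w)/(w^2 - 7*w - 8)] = 16*(w^3 - 6*w^2 + 66*w - 170)/(w^6 - 21*w^5 + 123*w^4 - 7*w^3 - 984*w^2 - 1344*w - 512)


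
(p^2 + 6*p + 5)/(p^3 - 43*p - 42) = (p + 5)/(p^2 - p - 42)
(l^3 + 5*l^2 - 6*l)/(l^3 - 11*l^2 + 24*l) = (l^2 + 5*l - 6)/(l^2 - 11*l + 24)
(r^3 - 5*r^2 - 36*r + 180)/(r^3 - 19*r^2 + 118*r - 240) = (r + 6)/(r - 8)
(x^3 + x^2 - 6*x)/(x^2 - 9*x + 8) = x*(x^2 + x - 6)/(x^2 - 9*x + 8)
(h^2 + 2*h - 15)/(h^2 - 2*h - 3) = (h + 5)/(h + 1)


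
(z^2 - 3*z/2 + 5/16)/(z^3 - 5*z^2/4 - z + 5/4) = (z - 1/4)/(z^2 - 1)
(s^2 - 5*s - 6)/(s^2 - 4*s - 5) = (s - 6)/(s - 5)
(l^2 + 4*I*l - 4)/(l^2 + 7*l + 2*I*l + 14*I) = (l + 2*I)/(l + 7)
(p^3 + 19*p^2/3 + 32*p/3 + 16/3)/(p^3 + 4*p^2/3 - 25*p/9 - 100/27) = 9*(p^2 + 5*p + 4)/(9*p^2 - 25)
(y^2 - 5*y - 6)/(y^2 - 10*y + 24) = (y + 1)/(y - 4)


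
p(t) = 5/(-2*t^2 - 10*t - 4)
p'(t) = 5*(4*t + 10)/(-2*t^2 - 10*t - 4)^2 = 5*(2*t + 5)/(2*(t^2 + 5*t + 2)^2)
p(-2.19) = 0.60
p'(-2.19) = 0.09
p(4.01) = -0.07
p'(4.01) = 0.02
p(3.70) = -0.07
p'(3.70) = 0.03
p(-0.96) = 1.33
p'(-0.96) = 2.18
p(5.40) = -0.04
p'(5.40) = 0.01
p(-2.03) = 0.62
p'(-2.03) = 0.14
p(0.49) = -0.53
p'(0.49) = 0.68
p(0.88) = -0.35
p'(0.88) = 0.33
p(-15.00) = -0.02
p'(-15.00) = 0.00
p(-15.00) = -0.02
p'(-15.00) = 0.00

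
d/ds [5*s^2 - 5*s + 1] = 10*s - 5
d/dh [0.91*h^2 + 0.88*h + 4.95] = 1.82*h + 0.88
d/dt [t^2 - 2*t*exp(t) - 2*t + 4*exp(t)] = -2*t*exp(t) + 2*t + 2*exp(t) - 2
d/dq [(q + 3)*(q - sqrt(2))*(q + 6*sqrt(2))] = 3*q^2 + 6*q + 10*sqrt(2)*q - 12 + 15*sqrt(2)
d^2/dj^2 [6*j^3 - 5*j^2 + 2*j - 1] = 36*j - 10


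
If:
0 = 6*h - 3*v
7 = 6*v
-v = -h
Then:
No Solution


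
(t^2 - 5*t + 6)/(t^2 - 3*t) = (t - 2)/t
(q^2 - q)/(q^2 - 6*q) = (q - 1)/(q - 6)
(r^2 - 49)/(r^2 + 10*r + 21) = (r - 7)/(r + 3)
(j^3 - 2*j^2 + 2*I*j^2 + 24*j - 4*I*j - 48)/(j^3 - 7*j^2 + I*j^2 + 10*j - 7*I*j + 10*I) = (j^2 + 2*I*j + 24)/(j^2 + j*(-5 + I) - 5*I)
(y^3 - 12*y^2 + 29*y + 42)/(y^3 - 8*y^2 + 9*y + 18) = (y - 7)/(y - 3)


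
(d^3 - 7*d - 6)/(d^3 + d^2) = (d^2 - d - 6)/d^2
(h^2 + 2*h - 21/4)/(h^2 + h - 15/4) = (2*h + 7)/(2*h + 5)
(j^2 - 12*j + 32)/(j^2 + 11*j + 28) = (j^2 - 12*j + 32)/(j^2 + 11*j + 28)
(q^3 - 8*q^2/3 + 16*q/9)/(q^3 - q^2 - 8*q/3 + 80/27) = 3*q/(3*q + 5)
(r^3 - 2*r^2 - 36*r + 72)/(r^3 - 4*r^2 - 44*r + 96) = (r - 6)/(r - 8)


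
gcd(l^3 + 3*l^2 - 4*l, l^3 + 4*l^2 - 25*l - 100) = l + 4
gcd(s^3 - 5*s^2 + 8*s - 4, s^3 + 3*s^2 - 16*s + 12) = s^2 - 3*s + 2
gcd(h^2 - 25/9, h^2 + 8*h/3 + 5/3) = h + 5/3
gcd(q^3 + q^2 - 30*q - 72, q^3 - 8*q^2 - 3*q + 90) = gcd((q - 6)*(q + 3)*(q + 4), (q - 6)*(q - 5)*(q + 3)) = q^2 - 3*q - 18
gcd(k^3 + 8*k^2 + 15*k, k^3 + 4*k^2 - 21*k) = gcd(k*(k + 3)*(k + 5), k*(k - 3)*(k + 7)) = k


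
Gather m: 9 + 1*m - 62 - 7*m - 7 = -6*m - 60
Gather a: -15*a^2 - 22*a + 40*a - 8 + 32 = -15*a^2 + 18*a + 24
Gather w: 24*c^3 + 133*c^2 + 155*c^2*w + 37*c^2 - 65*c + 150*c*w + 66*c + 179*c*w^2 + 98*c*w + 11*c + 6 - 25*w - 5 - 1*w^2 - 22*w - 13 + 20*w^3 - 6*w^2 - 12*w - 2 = 24*c^3 + 170*c^2 + 12*c + 20*w^3 + w^2*(179*c - 7) + w*(155*c^2 + 248*c - 59) - 14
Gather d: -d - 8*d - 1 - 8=-9*d - 9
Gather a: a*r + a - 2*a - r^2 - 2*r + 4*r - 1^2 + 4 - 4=a*(r - 1) - r^2 + 2*r - 1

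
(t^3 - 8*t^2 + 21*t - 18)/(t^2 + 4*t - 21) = (t^2 - 5*t + 6)/(t + 7)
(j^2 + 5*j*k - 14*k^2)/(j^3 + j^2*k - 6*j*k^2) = (j + 7*k)/(j*(j + 3*k))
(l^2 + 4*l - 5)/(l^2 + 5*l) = (l - 1)/l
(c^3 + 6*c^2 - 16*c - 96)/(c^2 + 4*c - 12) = (c^2 - 16)/(c - 2)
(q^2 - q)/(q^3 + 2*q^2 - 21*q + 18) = q/(q^2 + 3*q - 18)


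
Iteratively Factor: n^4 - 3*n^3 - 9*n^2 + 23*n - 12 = (n - 1)*(n^3 - 2*n^2 - 11*n + 12) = (n - 1)*(n + 3)*(n^2 - 5*n + 4) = (n - 4)*(n - 1)*(n + 3)*(n - 1)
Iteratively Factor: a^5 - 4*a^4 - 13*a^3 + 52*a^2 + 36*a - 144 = (a - 3)*(a^4 - a^3 - 16*a^2 + 4*a + 48) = (a - 4)*(a - 3)*(a^3 + 3*a^2 - 4*a - 12) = (a - 4)*(a - 3)*(a + 2)*(a^2 + a - 6) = (a - 4)*(a - 3)*(a - 2)*(a + 2)*(a + 3)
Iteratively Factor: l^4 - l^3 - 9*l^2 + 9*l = (l - 1)*(l^3 - 9*l) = (l - 3)*(l - 1)*(l^2 + 3*l) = (l - 3)*(l - 1)*(l + 3)*(l)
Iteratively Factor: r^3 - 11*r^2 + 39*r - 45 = (r - 5)*(r^2 - 6*r + 9) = (r - 5)*(r - 3)*(r - 3)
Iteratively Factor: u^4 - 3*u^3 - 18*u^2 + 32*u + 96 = (u - 4)*(u^3 + u^2 - 14*u - 24) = (u - 4)*(u + 2)*(u^2 - u - 12) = (u - 4)*(u + 2)*(u + 3)*(u - 4)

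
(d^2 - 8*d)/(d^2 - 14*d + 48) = d/(d - 6)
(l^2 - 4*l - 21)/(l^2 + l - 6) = (l - 7)/(l - 2)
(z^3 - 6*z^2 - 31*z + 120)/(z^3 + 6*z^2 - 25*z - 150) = (z^2 - 11*z + 24)/(z^2 + z - 30)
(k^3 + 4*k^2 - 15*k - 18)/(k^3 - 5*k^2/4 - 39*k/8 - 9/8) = 8*(k^2 + 7*k + 6)/(8*k^2 + 14*k + 3)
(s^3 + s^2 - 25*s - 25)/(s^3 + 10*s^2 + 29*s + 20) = (s - 5)/(s + 4)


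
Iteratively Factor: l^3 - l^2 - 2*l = (l)*(l^2 - l - 2) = l*(l + 1)*(l - 2)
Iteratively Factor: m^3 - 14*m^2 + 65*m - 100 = (m - 5)*(m^2 - 9*m + 20) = (m - 5)*(m - 4)*(m - 5)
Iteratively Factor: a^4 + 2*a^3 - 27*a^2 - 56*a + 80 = (a + 4)*(a^3 - 2*a^2 - 19*a + 20) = (a - 5)*(a + 4)*(a^2 + 3*a - 4) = (a - 5)*(a - 1)*(a + 4)*(a + 4)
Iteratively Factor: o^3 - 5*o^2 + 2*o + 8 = (o - 4)*(o^2 - o - 2) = (o - 4)*(o - 2)*(o + 1)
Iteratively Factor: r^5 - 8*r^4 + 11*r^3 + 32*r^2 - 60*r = (r)*(r^4 - 8*r^3 + 11*r^2 + 32*r - 60) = r*(r - 5)*(r^3 - 3*r^2 - 4*r + 12) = r*(r - 5)*(r - 2)*(r^2 - r - 6) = r*(r - 5)*(r - 2)*(r + 2)*(r - 3)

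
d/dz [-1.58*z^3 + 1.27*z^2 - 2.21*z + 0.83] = -4.74*z^2 + 2.54*z - 2.21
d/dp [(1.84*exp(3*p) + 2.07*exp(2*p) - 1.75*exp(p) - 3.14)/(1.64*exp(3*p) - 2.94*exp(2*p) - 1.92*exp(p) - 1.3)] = (-8.8044*exp(4*p) - 1.3256*exp(3*p) - 0.8466*exp(2*p) - 23.8452*exp(p) - 3.7538)*exp(p)/(2.6896*exp(6*p) - 9.6432*exp(5*p) + 2.346*exp(4*p) + 7.0256*exp(3*p) + 11.3304*exp(2*p) + 4.992*exp(p) + 1.69)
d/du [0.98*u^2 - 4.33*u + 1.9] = 1.96*u - 4.33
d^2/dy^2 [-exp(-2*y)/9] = -4*exp(-2*y)/9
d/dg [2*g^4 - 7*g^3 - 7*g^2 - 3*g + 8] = 8*g^3 - 21*g^2 - 14*g - 3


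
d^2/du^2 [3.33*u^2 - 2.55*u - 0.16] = 6.66000000000000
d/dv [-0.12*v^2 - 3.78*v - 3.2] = -0.24*v - 3.78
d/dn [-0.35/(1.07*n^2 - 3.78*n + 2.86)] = (0.749*n - 1.323)/(1.07*n^2 - 3.78*n + 2.86)^2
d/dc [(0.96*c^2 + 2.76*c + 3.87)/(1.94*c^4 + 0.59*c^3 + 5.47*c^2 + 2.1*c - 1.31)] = (-3.7248*c^5 - 16.6296*c^4 - 33.288*c^3 - 19.9311*c^2 - 44.853*c - 11.7426)/(3.7636*c^8 + 2.2892*c^7 + 21.5717*c^6 + 14.6026*c^5 + 27.3161*c^4 + 21.4282*c^3 - 9.9214*c^2 - 5.502*c + 1.7161)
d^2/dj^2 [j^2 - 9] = 2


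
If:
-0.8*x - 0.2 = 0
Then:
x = -0.25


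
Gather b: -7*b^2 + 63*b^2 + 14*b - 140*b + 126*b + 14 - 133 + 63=56*b^2 - 56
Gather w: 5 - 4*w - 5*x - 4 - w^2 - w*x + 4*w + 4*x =-w^2 - w*x - x + 1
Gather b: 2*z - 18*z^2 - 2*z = -18*z^2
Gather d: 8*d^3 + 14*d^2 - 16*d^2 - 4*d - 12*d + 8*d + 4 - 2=8*d^3 - 2*d^2 - 8*d + 2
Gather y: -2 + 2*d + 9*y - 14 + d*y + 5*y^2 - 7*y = 2*d + 5*y^2 + y*(d + 2) - 16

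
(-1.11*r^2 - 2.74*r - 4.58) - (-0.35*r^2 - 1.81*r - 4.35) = -0.76*r^2 - 0.93*r - 0.23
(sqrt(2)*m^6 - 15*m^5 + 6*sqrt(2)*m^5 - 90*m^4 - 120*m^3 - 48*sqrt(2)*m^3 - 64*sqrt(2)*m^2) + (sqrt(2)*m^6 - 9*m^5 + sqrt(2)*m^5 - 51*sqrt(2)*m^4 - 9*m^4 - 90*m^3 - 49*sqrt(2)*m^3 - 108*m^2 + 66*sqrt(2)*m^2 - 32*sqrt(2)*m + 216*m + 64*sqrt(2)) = 2*sqrt(2)*m^6 - 24*m^5 + 7*sqrt(2)*m^5 - 99*m^4 - 51*sqrt(2)*m^4 - 210*m^3 - 97*sqrt(2)*m^3 - 108*m^2 + 2*sqrt(2)*m^2 - 32*sqrt(2)*m + 216*m + 64*sqrt(2)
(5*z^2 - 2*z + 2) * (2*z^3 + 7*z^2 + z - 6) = 10*z^5 + 31*z^4 - 5*z^3 - 18*z^2 + 14*z - 12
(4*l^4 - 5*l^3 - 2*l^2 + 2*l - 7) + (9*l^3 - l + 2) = 4*l^4 + 4*l^3 - 2*l^2 + l - 5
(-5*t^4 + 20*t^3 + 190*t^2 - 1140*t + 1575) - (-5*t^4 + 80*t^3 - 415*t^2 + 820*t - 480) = -60*t^3 + 605*t^2 - 1960*t + 2055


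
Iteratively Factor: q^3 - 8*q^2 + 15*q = (q - 3)*(q^2 - 5*q) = q*(q - 3)*(q - 5)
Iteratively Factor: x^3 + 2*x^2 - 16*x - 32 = (x + 2)*(x^2 - 16) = (x + 2)*(x + 4)*(x - 4)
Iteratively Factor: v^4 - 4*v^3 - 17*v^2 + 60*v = (v + 4)*(v^3 - 8*v^2 + 15*v) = (v - 3)*(v + 4)*(v^2 - 5*v) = v*(v - 3)*(v + 4)*(v - 5)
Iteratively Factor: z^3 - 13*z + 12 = (z + 4)*(z^2 - 4*z + 3) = (z - 1)*(z + 4)*(z - 3)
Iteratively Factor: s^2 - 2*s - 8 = (s - 4)*(s + 2)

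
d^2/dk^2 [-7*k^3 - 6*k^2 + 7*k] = -42*k - 12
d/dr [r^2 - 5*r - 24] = 2*r - 5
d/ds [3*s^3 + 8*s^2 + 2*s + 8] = 9*s^2 + 16*s + 2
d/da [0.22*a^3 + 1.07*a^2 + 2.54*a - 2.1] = 0.66*a^2 + 2.14*a + 2.54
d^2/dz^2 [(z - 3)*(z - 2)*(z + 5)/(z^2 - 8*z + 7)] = 4*(19*z^3 - 39*z^2 - 87*z + 323)/(z^6 - 24*z^5 + 213*z^4 - 848*z^3 + 1491*z^2 - 1176*z + 343)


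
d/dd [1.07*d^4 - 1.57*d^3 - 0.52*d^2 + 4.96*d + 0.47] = 4.28*d^3 - 4.71*d^2 - 1.04*d + 4.96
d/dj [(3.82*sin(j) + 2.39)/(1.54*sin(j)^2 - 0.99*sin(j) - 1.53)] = (-7.3612*sin(j) + 2.9414*cos(2*j) - 6.4199)*cos(j)/(-1.54*sin(j)^2 + 0.99*sin(j) + 1.53)^2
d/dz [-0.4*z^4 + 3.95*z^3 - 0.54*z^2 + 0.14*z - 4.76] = -1.6*z^3 + 11.85*z^2 - 1.08*z + 0.14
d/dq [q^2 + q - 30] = 2*q + 1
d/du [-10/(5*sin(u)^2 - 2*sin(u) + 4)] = 20*(5*sin(u) - 1)*cos(u)/(5*sin(u)^2 - 2*sin(u) + 4)^2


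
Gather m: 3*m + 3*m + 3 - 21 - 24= 6*m - 42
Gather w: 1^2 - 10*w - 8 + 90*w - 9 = 80*w - 16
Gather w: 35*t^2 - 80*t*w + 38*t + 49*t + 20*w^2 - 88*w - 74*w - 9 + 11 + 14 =35*t^2 + 87*t + 20*w^2 + w*(-80*t - 162) + 16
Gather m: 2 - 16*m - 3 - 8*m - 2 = -24*m - 3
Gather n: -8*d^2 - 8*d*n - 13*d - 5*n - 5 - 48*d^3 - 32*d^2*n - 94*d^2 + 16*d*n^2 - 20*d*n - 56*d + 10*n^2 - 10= -48*d^3 - 102*d^2 - 69*d + n^2*(16*d + 10) + n*(-32*d^2 - 28*d - 5) - 15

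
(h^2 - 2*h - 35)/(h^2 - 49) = (h + 5)/(h + 7)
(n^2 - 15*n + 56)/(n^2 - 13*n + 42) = (n - 8)/(n - 6)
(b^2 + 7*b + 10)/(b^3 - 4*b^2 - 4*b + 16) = (b + 5)/(b^2 - 6*b + 8)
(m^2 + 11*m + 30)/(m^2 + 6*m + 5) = (m + 6)/(m + 1)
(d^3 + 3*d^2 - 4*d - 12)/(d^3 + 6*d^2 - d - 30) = (d + 2)/(d + 5)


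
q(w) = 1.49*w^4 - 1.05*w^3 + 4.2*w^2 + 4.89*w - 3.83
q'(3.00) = 162.66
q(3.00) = 140.98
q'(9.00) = 4170.18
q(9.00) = 9390.82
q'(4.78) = 623.99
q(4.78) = 778.68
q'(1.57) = 33.38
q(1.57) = 19.19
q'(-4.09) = -489.93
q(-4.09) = 535.21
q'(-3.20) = -249.54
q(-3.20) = 214.17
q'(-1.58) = -39.75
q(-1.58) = 12.36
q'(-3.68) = -365.70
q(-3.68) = 360.64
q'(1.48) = 29.74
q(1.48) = 16.35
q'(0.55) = 9.55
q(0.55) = 0.09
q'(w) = 5.96*w^3 - 3.15*w^2 + 8.4*w + 4.89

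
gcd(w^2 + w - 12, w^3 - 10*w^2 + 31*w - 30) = w - 3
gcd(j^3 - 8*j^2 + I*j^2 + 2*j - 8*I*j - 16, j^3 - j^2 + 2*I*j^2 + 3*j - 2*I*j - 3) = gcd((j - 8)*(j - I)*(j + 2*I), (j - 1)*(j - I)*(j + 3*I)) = j - I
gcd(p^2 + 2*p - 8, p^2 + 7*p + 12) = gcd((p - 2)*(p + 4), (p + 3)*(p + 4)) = p + 4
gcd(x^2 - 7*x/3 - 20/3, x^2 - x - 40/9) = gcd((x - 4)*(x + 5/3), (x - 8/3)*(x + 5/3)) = x + 5/3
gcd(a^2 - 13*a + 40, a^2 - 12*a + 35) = a - 5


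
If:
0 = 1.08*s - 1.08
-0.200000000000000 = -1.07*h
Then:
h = 0.19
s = 1.00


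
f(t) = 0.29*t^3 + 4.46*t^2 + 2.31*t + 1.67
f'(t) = 0.87*t^2 + 8.92*t + 2.31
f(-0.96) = 3.31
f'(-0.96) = -5.45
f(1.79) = 21.76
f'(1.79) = 21.06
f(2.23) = 32.22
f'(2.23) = 26.53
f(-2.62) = 21.02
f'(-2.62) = -15.09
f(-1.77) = 9.95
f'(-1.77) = -10.75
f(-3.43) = 34.52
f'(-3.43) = -18.05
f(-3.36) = 33.26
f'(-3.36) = -17.84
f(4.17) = 109.89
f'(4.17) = 54.63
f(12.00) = 1172.75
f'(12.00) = 234.63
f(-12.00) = 115.07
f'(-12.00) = 20.55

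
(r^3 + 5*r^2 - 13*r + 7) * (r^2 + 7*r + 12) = r^5 + 12*r^4 + 34*r^3 - 24*r^2 - 107*r + 84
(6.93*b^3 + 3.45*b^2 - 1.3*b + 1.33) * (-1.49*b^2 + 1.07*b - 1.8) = -10.3257*b^5 + 2.2746*b^4 - 6.8455*b^3 - 9.5827*b^2 + 3.7631*b - 2.394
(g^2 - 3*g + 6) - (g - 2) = g^2 - 4*g + 8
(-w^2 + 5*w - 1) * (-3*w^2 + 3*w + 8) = 3*w^4 - 18*w^3 + 10*w^2 + 37*w - 8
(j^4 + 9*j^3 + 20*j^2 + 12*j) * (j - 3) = j^5 + 6*j^4 - 7*j^3 - 48*j^2 - 36*j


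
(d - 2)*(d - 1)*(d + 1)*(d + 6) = d^4 + 4*d^3 - 13*d^2 - 4*d + 12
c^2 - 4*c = c*(c - 4)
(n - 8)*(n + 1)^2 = n^3 - 6*n^2 - 15*n - 8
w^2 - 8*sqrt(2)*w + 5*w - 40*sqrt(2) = (w + 5)*(w - 8*sqrt(2))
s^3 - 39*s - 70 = (s - 7)*(s + 2)*(s + 5)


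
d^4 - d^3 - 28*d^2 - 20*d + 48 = (d - 6)*(d - 1)*(d + 2)*(d + 4)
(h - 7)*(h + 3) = h^2 - 4*h - 21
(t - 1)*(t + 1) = t^2 - 1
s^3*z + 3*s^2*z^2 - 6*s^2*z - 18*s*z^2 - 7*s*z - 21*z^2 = (s - 7)*(s + 3*z)*(s*z + z)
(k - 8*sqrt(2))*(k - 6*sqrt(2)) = k^2 - 14*sqrt(2)*k + 96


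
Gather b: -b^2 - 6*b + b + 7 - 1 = -b^2 - 5*b + 6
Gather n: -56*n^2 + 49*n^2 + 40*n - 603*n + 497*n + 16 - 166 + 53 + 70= -7*n^2 - 66*n - 27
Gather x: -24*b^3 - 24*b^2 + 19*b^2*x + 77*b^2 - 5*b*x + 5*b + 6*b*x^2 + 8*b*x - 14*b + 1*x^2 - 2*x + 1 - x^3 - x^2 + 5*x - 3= -24*b^3 + 53*b^2 + 6*b*x^2 - 9*b - x^3 + x*(19*b^2 + 3*b + 3) - 2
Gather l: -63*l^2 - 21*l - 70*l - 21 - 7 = -63*l^2 - 91*l - 28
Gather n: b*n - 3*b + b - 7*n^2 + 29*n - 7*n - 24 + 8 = -2*b - 7*n^2 + n*(b + 22) - 16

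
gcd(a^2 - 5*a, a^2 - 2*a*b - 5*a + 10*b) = a - 5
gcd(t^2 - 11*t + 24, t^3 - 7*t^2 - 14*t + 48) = t - 8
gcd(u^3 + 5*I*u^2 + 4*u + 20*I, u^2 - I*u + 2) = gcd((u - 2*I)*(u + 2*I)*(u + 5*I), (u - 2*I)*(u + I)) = u - 2*I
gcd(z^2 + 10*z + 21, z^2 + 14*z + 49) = z + 7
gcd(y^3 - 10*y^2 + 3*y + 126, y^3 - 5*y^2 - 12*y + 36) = y^2 - 3*y - 18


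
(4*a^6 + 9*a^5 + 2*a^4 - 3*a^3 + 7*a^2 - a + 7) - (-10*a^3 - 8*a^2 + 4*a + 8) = 4*a^6 + 9*a^5 + 2*a^4 + 7*a^3 + 15*a^2 - 5*a - 1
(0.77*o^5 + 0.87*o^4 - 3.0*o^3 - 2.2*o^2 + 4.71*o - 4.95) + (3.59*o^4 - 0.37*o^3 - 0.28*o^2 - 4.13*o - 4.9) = 0.77*o^5 + 4.46*o^4 - 3.37*o^3 - 2.48*o^2 + 0.58*o - 9.85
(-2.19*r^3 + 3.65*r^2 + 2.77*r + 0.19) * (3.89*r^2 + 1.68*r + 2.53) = -8.5191*r^5 + 10.5193*r^4 + 11.3666*r^3 + 14.6272*r^2 + 7.3273*r + 0.4807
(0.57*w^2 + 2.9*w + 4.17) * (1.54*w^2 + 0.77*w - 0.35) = 0.8778*w^4 + 4.9049*w^3 + 8.4553*w^2 + 2.1959*w - 1.4595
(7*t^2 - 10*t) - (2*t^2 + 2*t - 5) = 5*t^2 - 12*t + 5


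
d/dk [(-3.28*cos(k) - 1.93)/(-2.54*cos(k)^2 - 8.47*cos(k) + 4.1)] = (8.3312*cos(k)^2 + 9.8044*cos(k) + 29.7951)*sin(k)/(6.4516*cos(k)^4 + 43.0276*cos(k)^3 + 50.9129*cos(k)^2 - 69.454*cos(k) + 16.81)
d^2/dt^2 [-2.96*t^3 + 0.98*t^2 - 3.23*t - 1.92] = 1.96 - 17.76*t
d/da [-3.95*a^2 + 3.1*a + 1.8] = 3.1 - 7.9*a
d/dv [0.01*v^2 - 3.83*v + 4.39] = 0.02*v - 3.83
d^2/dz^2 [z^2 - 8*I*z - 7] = 2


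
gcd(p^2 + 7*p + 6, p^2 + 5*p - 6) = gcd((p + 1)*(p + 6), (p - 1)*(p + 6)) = p + 6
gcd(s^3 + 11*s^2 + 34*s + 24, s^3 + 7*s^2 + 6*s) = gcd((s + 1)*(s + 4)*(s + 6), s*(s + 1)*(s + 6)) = s^2 + 7*s + 6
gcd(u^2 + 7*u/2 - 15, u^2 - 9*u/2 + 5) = u - 5/2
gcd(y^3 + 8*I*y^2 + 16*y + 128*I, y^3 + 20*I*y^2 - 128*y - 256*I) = y^2 + 12*I*y - 32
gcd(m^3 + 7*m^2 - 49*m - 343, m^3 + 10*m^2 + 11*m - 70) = m + 7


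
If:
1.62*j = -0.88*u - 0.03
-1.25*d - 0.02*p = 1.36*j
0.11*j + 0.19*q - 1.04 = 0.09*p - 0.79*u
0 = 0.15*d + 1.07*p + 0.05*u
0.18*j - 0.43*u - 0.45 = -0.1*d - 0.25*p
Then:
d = -0.51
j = 0.47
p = 0.11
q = 9.01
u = -0.90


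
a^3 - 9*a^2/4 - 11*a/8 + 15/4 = (a - 2)*(a - 3/2)*(a + 5/4)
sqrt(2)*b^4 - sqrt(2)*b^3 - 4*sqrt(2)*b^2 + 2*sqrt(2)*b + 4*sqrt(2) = (b - 2)*(b - sqrt(2))*(b + sqrt(2))*(sqrt(2)*b + sqrt(2))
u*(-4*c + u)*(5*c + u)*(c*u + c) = -20*c^3*u^2 - 20*c^3*u + c^2*u^3 + c^2*u^2 + c*u^4 + c*u^3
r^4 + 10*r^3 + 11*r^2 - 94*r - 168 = (r - 3)*(r + 2)*(r + 4)*(r + 7)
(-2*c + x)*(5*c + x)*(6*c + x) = -60*c^3 + 8*c^2*x + 9*c*x^2 + x^3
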